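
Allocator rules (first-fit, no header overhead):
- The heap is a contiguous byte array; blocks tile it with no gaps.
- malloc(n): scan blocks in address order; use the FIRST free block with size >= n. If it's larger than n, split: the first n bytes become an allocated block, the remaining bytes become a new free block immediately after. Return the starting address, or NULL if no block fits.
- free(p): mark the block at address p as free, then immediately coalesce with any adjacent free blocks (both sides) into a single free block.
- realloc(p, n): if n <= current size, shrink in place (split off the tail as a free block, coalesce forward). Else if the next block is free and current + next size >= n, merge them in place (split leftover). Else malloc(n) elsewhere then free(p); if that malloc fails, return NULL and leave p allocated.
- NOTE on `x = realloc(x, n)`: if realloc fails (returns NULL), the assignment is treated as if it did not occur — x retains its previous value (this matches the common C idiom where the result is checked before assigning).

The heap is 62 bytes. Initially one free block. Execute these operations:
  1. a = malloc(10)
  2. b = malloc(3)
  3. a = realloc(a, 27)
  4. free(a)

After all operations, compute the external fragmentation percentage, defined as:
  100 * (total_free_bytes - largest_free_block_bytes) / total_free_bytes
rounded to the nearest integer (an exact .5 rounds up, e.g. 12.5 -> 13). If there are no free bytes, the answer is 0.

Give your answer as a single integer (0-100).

Answer: 17

Derivation:
Op 1: a = malloc(10) -> a = 0; heap: [0-9 ALLOC][10-61 FREE]
Op 2: b = malloc(3) -> b = 10; heap: [0-9 ALLOC][10-12 ALLOC][13-61 FREE]
Op 3: a = realloc(a, 27) -> a = 13; heap: [0-9 FREE][10-12 ALLOC][13-39 ALLOC][40-61 FREE]
Op 4: free(a) -> (freed a); heap: [0-9 FREE][10-12 ALLOC][13-61 FREE]
Free blocks: [10 49] total_free=59 largest=49 -> 100*(59-49)/59 = 1000/59 ≈ 16.949 -> rounds to 17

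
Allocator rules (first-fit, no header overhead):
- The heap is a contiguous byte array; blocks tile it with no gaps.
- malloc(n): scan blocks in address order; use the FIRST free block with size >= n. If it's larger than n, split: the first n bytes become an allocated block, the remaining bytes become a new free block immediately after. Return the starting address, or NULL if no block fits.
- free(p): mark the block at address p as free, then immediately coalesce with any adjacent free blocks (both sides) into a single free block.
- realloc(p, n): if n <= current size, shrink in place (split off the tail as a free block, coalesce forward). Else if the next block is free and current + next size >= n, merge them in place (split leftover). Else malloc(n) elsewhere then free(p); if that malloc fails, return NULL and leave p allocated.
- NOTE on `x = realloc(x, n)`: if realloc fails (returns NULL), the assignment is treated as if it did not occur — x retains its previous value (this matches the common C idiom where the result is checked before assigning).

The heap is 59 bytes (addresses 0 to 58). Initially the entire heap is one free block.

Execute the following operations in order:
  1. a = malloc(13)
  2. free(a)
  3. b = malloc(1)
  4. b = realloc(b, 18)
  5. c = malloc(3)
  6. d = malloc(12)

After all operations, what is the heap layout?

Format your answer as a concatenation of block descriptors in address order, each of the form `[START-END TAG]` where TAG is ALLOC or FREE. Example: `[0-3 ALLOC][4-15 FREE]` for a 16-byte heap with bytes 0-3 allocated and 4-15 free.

Answer: [0-17 ALLOC][18-20 ALLOC][21-32 ALLOC][33-58 FREE]

Derivation:
Op 1: a = malloc(13) -> a = 0; heap: [0-12 ALLOC][13-58 FREE]
Op 2: free(a) -> (freed a); heap: [0-58 FREE]
Op 3: b = malloc(1) -> b = 0; heap: [0-0 ALLOC][1-58 FREE]
Op 4: b = realloc(b, 18) -> b = 0; heap: [0-17 ALLOC][18-58 FREE]
Op 5: c = malloc(3) -> c = 18; heap: [0-17 ALLOC][18-20 ALLOC][21-58 FREE]
Op 6: d = malloc(12) -> d = 21; heap: [0-17 ALLOC][18-20 ALLOC][21-32 ALLOC][33-58 FREE]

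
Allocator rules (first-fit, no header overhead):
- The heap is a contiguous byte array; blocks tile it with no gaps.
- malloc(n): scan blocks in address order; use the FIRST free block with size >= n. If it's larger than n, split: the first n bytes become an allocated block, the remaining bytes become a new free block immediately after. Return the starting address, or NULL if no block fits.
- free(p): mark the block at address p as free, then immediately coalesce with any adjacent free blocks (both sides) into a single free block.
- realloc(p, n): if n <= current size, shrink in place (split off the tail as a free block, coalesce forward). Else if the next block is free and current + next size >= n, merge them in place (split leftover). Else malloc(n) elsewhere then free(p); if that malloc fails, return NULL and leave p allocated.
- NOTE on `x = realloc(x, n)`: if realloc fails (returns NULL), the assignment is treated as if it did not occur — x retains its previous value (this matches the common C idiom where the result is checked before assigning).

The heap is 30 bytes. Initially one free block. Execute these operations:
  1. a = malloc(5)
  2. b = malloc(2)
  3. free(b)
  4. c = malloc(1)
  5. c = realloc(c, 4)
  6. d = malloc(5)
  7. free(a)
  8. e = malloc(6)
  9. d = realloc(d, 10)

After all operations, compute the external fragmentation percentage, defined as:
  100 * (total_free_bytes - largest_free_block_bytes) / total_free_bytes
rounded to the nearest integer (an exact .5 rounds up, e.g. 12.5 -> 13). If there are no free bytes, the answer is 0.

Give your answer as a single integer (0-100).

Answer: 50

Derivation:
Op 1: a = malloc(5) -> a = 0; heap: [0-4 ALLOC][5-29 FREE]
Op 2: b = malloc(2) -> b = 5; heap: [0-4 ALLOC][5-6 ALLOC][7-29 FREE]
Op 3: free(b) -> (freed b); heap: [0-4 ALLOC][5-29 FREE]
Op 4: c = malloc(1) -> c = 5; heap: [0-4 ALLOC][5-5 ALLOC][6-29 FREE]
Op 5: c = realloc(c, 4) -> c = 5; heap: [0-4 ALLOC][5-8 ALLOC][9-29 FREE]
Op 6: d = malloc(5) -> d = 9; heap: [0-4 ALLOC][5-8 ALLOC][9-13 ALLOC][14-29 FREE]
Op 7: free(a) -> (freed a); heap: [0-4 FREE][5-8 ALLOC][9-13 ALLOC][14-29 FREE]
Op 8: e = malloc(6) -> e = 14; heap: [0-4 FREE][5-8 ALLOC][9-13 ALLOC][14-19 ALLOC][20-29 FREE]
Op 9: d = realloc(d, 10) -> d = 20; heap: [0-4 FREE][5-8 ALLOC][9-13 FREE][14-19 ALLOC][20-29 ALLOC]
Free blocks: [5 5] total_free=10 largest=5 -> 100*(10-5)/10 = 500/10 = 50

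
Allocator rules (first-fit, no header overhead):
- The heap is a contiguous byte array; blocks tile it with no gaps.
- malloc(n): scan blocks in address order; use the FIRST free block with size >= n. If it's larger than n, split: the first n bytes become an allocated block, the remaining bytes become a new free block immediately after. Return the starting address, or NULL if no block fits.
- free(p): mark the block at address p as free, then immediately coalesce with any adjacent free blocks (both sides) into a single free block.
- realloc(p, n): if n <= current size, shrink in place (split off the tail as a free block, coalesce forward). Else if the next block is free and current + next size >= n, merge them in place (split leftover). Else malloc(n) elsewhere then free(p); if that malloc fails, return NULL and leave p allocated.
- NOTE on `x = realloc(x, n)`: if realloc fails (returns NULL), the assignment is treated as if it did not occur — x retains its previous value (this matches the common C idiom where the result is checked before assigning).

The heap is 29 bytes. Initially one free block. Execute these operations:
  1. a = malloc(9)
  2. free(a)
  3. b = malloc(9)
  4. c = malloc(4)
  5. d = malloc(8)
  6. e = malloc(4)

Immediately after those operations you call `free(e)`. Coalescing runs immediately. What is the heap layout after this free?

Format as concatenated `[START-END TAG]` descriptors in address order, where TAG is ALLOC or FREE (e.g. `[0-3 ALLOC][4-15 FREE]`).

Answer: [0-8 ALLOC][9-12 ALLOC][13-20 ALLOC][21-28 FREE]

Derivation:
Op 1: a = malloc(9) -> a = 0; heap: [0-8 ALLOC][9-28 FREE]
Op 2: free(a) -> (freed a); heap: [0-28 FREE]
Op 3: b = malloc(9) -> b = 0; heap: [0-8 ALLOC][9-28 FREE]
Op 4: c = malloc(4) -> c = 9; heap: [0-8 ALLOC][9-12 ALLOC][13-28 FREE]
Op 5: d = malloc(8) -> d = 13; heap: [0-8 ALLOC][9-12 ALLOC][13-20 ALLOC][21-28 FREE]
Op 6: e = malloc(4) -> e = 21; heap: [0-8 ALLOC][9-12 ALLOC][13-20 ALLOC][21-24 ALLOC][25-28 FREE]
free(e): e = 21 -> block [21-24 ALLOC]; mark free, coalesce with adjacent free neighbors -> [0-8 ALLOC][9-12 ALLOC][13-20 ALLOC][21-28 FREE]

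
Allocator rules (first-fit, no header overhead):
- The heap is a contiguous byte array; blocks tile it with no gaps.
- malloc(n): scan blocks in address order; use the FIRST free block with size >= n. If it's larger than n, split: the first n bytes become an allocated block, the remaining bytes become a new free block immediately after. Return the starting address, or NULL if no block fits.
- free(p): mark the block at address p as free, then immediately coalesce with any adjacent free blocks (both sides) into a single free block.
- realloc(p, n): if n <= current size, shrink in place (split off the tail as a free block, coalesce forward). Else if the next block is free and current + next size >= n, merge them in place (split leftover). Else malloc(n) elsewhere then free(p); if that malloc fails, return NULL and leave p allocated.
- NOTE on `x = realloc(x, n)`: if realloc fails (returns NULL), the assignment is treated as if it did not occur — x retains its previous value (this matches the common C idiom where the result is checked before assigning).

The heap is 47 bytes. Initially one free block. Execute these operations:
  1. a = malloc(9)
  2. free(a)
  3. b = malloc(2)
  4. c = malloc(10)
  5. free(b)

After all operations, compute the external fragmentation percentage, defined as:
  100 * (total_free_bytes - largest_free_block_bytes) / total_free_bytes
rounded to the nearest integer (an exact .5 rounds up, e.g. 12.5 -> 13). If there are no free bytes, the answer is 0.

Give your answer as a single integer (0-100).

Answer: 5

Derivation:
Op 1: a = malloc(9) -> a = 0; heap: [0-8 ALLOC][9-46 FREE]
Op 2: free(a) -> (freed a); heap: [0-46 FREE]
Op 3: b = malloc(2) -> b = 0; heap: [0-1 ALLOC][2-46 FREE]
Op 4: c = malloc(10) -> c = 2; heap: [0-1 ALLOC][2-11 ALLOC][12-46 FREE]
Op 5: free(b) -> (freed b); heap: [0-1 FREE][2-11 ALLOC][12-46 FREE]
Free blocks: [2 35] total_free=37 largest=35 -> 100*(37-35)/37 = 200/37 ≈ 5.405 -> rounds to 5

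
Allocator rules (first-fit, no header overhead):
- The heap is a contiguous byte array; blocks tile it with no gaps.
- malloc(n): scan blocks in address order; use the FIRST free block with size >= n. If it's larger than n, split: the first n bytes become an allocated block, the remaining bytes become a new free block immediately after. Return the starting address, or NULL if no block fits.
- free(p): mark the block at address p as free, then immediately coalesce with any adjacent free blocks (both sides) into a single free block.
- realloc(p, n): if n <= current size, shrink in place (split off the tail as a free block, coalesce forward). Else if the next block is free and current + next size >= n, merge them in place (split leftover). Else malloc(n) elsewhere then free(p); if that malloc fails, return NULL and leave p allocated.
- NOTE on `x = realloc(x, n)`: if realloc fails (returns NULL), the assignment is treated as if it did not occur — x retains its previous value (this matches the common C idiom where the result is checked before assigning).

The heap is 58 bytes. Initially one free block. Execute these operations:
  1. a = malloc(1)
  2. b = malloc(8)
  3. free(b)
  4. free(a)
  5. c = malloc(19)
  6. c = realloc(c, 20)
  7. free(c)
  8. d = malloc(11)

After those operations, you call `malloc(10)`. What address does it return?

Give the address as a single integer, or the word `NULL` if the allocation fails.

Op 1: a = malloc(1) -> a = 0; heap: [0-0 ALLOC][1-57 FREE]
Op 2: b = malloc(8) -> b = 1; heap: [0-0 ALLOC][1-8 ALLOC][9-57 FREE]
Op 3: free(b) -> (freed b); heap: [0-0 ALLOC][1-57 FREE]
Op 4: free(a) -> (freed a); heap: [0-57 FREE]
Op 5: c = malloc(19) -> c = 0; heap: [0-18 ALLOC][19-57 FREE]
Op 6: c = realloc(c, 20) -> c = 0; heap: [0-19 ALLOC][20-57 FREE]
Op 7: free(c) -> (freed c); heap: [0-57 FREE]
Op 8: d = malloc(11) -> d = 0; heap: [0-10 ALLOC][11-57 FREE]
malloc(10): first-fit scan over [0-10 ALLOC][11-57 FREE] -> 11

Answer: 11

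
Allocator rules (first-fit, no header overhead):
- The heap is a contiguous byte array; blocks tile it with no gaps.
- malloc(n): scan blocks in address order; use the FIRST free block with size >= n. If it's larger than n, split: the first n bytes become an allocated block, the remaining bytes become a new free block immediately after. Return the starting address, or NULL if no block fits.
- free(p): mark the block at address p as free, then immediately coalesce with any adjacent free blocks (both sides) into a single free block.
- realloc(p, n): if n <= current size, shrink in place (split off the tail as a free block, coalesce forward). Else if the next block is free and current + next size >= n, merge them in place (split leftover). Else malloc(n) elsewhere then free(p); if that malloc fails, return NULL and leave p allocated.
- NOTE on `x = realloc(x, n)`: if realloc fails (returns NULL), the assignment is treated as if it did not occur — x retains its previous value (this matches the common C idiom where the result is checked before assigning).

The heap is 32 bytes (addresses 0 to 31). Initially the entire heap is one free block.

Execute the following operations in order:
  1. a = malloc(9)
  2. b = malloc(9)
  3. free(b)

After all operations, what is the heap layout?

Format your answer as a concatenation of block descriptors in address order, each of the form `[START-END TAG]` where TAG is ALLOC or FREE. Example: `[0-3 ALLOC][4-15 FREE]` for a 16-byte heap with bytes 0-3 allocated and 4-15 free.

Op 1: a = malloc(9) -> a = 0; heap: [0-8 ALLOC][9-31 FREE]
Op 2: b = malloc(9) -> b = 9; heap: [0-8 ALLOC][9-17 ALLOC][18-31 FREE]
Op 3: free(b) -> (freed b); heap: [0-8 ALLOC][9-31 FREE]

Answer: [0-8 ALLOC][9-31 FREE]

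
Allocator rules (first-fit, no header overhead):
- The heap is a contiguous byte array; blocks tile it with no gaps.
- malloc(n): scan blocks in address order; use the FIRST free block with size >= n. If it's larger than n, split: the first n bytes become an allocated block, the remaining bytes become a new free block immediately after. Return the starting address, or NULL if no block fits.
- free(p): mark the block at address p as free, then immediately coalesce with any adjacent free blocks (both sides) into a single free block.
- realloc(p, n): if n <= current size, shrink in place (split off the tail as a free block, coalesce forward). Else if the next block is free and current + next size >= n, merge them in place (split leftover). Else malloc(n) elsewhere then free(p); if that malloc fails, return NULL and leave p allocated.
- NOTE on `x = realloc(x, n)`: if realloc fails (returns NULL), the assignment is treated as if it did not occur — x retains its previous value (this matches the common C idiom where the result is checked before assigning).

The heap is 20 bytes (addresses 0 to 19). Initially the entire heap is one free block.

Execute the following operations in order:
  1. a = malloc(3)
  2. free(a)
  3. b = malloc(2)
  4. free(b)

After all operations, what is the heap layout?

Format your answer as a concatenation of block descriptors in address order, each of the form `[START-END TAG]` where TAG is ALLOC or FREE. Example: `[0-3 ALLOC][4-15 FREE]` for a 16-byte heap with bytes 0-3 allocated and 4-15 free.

Answer: [0-19 FREE]

Derivation:
Op 1: a = malloc(3) -> a = 0; heap: [0-2 ALLOC][3-19 FREE]
Op 2: free(a) -> (freed a); heap: [0-19 FREE]
Op 3: b = malloc(2) -> b = 0; heap: [0-1 ALLOC][2-19 FREE]
Op 4: free(b) -> (freed b); heap: [0-19 FREE]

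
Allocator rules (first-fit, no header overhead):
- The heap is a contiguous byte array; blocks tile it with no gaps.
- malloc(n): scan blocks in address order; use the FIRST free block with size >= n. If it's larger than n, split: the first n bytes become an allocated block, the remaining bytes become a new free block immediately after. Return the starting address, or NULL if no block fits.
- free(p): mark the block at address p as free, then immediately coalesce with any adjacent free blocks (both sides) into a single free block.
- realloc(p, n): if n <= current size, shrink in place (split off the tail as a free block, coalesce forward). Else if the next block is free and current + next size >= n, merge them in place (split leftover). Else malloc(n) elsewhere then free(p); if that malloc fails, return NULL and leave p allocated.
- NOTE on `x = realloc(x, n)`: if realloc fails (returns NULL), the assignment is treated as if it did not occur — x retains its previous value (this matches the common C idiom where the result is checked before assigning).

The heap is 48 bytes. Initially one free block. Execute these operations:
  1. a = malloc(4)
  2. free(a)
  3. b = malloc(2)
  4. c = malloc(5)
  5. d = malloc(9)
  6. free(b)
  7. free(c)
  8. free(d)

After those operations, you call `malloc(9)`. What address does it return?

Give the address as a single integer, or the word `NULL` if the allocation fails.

Op 1: a = malloc(4) -> a = 0; heap: [0-3 ALLOC][4-47 FREE]
Op 2: free(a) -> (freed a); heap: [0-47 FREE]
Op 3: b = malloc(2) -> b = 0; heap: [0-1 ALLOC][2-47 FREE]
Op 4: c = malloc(5) -> c = 2; heap: [0-1 ALLOC][2-6 ALLOC][7-47 FREE]
Op 5: d = malloc(9) -> d = 7; heap: [0-1 ALLOC][2-6 ALLOC][7-15 ALLOC][16-47 FREE]
Op 6: free(b) -> (freed b); heap: [0-1 FREE][2-6 ALLOC][7-15 ALLOC][16-47 FREE]
Op 7: free(c) -> (freed c); heap: [0-6 FREE][7-15 ALLOC][16-47 FREE]
Op 8: free(d) -> (freed d); heap: [0-47 FREE]
malloc(9): first-fit scan over [0-47 FREE] -> 0

Answer: 0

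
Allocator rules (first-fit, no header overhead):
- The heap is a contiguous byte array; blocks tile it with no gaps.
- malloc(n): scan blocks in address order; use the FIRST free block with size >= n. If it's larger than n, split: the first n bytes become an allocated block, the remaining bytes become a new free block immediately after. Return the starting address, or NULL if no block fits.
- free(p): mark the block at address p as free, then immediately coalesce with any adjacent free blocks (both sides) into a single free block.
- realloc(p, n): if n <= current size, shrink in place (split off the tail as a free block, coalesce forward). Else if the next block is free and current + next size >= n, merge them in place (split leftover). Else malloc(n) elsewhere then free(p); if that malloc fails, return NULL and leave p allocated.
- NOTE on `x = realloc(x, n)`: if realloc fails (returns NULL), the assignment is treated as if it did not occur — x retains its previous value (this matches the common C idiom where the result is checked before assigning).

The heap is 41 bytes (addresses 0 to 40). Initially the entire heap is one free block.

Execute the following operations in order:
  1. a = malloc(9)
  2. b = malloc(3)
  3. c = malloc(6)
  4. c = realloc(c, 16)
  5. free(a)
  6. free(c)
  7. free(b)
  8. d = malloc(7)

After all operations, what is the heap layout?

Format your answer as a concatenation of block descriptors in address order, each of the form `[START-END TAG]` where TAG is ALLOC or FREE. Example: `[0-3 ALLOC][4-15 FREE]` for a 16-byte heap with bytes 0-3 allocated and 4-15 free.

Answer: [0-6 ALLOC][7-40 FREE]

Derivation:
Op 1: a = malloc(9) -> a = 0; heap: [0-8 ALLOC][9-40 FREE]
Op 2: b = malloc(3) -> b = 9; heap: [0-8 ALLOC][9-11 ALLOC][12-40 FREE]
Op 3: c = malloc(6) -> c = 12; heap: [0-8 ALLOC][9-11 ALLOC][12-17 ALLOC][18-40 FREE]
Op 4: c = realloc(c, 16) -> c = 12; heap: [0-8 ALLOC][9-11 ALLOC][12-27 ALLOC][28-40 FREE]
Op 5: free(a) -> (freed a); heap: [0-8 FREE][9-11 ALLOC][12-27 ALLOC][28-40 FREE]
Op 6: free(c) -> (freed c); heap: [0-8 FREE][9-11 ALLOC][12-40 FREE]
Op 7: free(b) -> (freed b); heap: [0-40 FREE]
Op 8: d = malloc(7) -> d = 0; heap: [0-6 ALLOC][7-40 FREE]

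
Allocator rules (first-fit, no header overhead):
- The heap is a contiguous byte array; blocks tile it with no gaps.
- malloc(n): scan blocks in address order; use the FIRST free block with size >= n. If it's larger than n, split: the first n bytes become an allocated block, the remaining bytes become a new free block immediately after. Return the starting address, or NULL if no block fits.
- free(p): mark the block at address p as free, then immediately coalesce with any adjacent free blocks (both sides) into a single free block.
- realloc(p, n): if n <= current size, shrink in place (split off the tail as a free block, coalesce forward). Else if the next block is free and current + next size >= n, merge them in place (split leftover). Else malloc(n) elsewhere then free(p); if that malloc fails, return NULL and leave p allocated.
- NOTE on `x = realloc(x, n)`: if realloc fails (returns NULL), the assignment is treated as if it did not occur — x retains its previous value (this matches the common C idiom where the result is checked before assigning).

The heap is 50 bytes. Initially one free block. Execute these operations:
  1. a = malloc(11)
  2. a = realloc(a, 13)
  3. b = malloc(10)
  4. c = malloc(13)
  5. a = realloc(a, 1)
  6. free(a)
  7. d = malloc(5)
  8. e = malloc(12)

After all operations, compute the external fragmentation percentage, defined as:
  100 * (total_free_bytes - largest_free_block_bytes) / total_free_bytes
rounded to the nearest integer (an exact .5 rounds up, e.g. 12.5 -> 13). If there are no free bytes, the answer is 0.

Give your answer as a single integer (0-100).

Answer: 20

Derivation:
Op 1: a = malloc(11) -> a = 0; heap: [0-10 ALLOC][11-49 FREE]
Op 2: a = realloc(a, 13) -> a = 0; heap: [0-12 ALLOC][13-49 FREE]
Op 3: b = malloc(10) -> b = 13; heap: [0-12 ALLOC][13-22 ALLOC][23-49 FREE]
Op 4: c = malloc(13) -> c = 23; heap: [0-12 ALLOC][13-22 ALLOC][23-35 ALLOC][36-49 FREE]
Op 5: a = realloc(a, 1) -> a = 0; heap: [0-0 ALLOC][1-12 FREE][13-22 ALLOC][23-35 ALLOC][36-49 FREE]
Op 6: free(a) -> (freed a); heap: [0-12 FREE][13-22 ALLOC][23-35 ALLOC][36-49 FREE]
Op 7: d = malloc(5) -> d = 0; heap: [0-4 ALLOC][5-12 FREE][13-22 ALLOC][23-35 ALLOC][36-49 FREE]
Op 8: e = malloc(12) -> e = 36; heap: [0-4 ALLOC][5-12 FREE][13-22 ALLOC][23-35 ALLOC][36-47 ALLOC][48-49 FREE]
Free blocks: [8 2] total_free=10 largest=8 -> 100*(10-8)/10 = 200/10 = 20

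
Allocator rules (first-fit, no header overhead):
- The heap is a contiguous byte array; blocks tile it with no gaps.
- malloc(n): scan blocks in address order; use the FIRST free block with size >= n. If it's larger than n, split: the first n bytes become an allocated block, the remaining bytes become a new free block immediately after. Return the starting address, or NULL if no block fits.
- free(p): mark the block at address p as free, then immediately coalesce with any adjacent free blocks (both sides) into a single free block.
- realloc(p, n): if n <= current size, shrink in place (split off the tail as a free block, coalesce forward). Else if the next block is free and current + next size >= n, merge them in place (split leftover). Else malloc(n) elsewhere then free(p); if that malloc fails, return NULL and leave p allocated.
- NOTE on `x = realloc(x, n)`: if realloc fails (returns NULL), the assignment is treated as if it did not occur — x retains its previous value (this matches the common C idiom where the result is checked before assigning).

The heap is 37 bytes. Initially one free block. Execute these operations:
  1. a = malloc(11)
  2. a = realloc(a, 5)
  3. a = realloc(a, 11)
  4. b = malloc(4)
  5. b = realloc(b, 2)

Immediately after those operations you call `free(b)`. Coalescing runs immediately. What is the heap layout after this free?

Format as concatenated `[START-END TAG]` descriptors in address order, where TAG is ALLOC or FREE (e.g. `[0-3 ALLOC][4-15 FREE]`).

Op 1: a = malloc(11) -> a = 0; heap: [0-10 ALLOC][11-36 FREE]
Op 2: a = realloc(a, 5) -> a = 0; heap: [0-4 ALLOC][5-36 FREE]
Op 3: a = realloc(a, 11) -> a = 0; heap: [0-10 ALLOC][11-36 FREE]
Op 4: b = malloc(4) -> b = 11; heap: [0-10 ALLOC][11-14 ALLOC][15-36 FREE]
Op 5: b = realloc(b, 2) -> b = 11; heap: [0-10 ALLOC][11-12 ALLOC][13-36 FREE]
free(b): b = 11 -> block [11-12 ALLOC]; mark free, coalesce with adjacent free neighbors -> [0-10 ALLOC][11-36 FREE]

Answer: [0-10 ALLOC][11-36 FREE]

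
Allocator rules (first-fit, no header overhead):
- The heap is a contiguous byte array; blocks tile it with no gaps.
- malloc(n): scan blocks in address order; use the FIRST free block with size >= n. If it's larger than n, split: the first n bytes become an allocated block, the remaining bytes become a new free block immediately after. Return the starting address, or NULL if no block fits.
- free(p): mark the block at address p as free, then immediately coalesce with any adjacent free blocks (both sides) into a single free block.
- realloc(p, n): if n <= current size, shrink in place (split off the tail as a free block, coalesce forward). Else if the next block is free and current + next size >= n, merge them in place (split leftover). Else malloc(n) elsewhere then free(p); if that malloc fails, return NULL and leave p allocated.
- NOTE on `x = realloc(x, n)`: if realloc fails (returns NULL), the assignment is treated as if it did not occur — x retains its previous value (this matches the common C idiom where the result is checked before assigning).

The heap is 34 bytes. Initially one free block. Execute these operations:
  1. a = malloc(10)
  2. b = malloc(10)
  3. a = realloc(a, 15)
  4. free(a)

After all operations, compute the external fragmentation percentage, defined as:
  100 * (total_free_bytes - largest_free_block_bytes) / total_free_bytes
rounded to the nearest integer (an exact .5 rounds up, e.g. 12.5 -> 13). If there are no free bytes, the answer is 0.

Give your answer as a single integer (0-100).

Answer: 42

Derivation:
Op 1: a = malloc(10) -> a = 0; heap: [0-9 ALLOC][10-33 FREE]
Op 2: b = malloc(10) -> b = 10; heap: [0-9 ALLOC][10-19 ALLOC][20-33 FREE]
Op 3: a = realloc(a, 15) -> NULL (a unchanged); heap: [0-9 ALLOC][10-19 ALLOC][20-33 FREE]
Op 4: free(a) -> (freed a); heap: [0-9 FREE][10-19 ALLOC][20-33 FREE]
Free blocks: [10 14] total_free=24 largest=14 -> 100*(24-14)/24 = 1000/24 ≈ 41.667 -> rounds to 42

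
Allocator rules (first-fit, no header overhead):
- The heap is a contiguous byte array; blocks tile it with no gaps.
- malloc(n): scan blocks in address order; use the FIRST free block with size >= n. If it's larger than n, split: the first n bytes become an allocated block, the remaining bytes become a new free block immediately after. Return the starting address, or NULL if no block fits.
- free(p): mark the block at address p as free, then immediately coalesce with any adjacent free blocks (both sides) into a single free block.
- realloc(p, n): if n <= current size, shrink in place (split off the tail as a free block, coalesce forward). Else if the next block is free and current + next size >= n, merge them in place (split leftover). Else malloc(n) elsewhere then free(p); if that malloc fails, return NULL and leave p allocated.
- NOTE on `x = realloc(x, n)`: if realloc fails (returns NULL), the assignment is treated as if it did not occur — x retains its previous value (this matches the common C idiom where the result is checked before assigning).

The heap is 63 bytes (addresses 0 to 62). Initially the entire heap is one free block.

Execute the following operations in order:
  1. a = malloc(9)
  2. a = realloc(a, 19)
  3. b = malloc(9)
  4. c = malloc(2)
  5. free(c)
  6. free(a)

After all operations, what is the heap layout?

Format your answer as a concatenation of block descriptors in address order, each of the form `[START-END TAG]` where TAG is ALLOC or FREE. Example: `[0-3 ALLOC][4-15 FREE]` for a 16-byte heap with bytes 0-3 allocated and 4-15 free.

Op 1: a = malloc(9) -> a = 0; heap: [0-8 ALLOC][9-62 FREE]
Op 2: a = realloc(a, 19) -> a = 0; heap: [0-18 ALLOC][19-62 FREE]
Op 3: b = malloc(9) -> b = 19; heap: [0-18 ALLOC][19-27 ALLOC][28-62 FREE]
Op 4: c = malloc(2) -> c = 28; heap: [0-18 ALLOC][19-27 ALLOC][28-29 ALLOC][30-62 FREE]
Op 5: free(c) -> (freed c); heap: [0-18 ALLOC][19-27 ALLOC][28-62 FREE]
Op 6: free(a) -> (freed a); heap: [0-18 FREE][19-27 ALLOC][28-62 FREE]

Answer: [0-18 FREE][19-27 ALLOC][28-62 FREE]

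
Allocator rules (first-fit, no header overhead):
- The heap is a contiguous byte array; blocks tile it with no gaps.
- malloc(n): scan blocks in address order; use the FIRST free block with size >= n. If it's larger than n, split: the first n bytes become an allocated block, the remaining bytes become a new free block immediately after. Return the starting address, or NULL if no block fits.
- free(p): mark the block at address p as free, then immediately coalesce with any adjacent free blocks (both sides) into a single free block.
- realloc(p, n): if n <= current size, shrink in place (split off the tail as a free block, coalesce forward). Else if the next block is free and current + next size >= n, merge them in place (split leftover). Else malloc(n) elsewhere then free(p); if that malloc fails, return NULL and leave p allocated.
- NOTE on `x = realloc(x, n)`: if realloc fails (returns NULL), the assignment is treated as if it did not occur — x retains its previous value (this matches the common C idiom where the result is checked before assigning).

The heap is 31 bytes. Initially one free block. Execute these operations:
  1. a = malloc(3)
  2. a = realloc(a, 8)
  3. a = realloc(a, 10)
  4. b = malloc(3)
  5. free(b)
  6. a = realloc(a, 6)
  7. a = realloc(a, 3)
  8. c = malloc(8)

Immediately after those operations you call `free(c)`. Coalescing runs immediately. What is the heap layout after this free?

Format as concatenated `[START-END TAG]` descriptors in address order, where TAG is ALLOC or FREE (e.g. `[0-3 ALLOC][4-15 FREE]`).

Op 1: a = malloc(3) -> a = 0; heap: [0-2 ALLOC][3-30 FREE]
Op 2: a = realloc(a, 8) -> a = 0; heap: [0-7 ALLOC][8-30 FREE]
Op 3: a = realloc(a, 10) -> a = 0; heap: [0-9 ALLOC][10-30 FREE]
Op 4: b = malloc(3) -> b = 10; heap: [0-9 ALLOC][10-12 ALLOC][13-30 FREE]
Op 5: free(b) -> (freed b); heap: [0-9 ALLOC][10-30 FREE]
Op 6: a = realloc(a, 6) -> a = 0; heap: [0-5 ALLOC][6-30 FREE]
Op 7: a = realloc(a, 3) -> a = 0; heap: [0-2 ALLOC][3-30 FREE]
Op 8: c = malloc(8) -> c = 3; heap: [0-2 ALLOC][3-10 ALLOC][11-30 FREE]
free(c): c = 3 -> block [3-10 ALLOC]; mark free, coalesce with adjacent free neighbors -> [0-2 ALLOC][3-30 FREE]

Answer: [0-2 ALLOC][3-30 FREE]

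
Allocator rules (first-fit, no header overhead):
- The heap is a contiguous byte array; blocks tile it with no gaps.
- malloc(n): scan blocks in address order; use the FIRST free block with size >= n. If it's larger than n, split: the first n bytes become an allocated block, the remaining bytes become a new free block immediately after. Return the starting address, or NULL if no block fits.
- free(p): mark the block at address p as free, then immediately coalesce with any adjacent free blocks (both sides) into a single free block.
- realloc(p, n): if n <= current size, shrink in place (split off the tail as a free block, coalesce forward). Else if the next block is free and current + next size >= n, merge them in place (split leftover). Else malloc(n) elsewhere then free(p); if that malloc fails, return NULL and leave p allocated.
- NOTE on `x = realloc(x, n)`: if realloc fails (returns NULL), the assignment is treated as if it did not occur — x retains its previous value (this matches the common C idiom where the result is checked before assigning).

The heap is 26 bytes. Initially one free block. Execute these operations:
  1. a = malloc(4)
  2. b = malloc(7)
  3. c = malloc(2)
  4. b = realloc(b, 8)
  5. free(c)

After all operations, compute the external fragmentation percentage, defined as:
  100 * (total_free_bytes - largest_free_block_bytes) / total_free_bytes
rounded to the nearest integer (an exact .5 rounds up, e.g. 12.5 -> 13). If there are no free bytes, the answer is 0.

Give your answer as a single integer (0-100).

Answer: 36

Derivation:
Op 1: a = malloc(4) -> a = 0; heap: [0-3 ALLOC][4-25 FREE]
Op 2: b = malloc(7) -> b = 4; heap: [0-3 ALLOC][4-10 ALLOC][11-25 FREE]
Op 3: c = malloc(2) -> c = 11; heap: [0-3 ALLOC][4-10 ALLOC][11-12 ALLOC][13-25 FREE]
Op 4: b = realloc(b, 8) -> b = 13; heap: [0-3 ALLOC][4-10 FREE][11-12 ALLOC][13-20 ALLOC][21-25 FREE]
Op 5: free(c) -> (freed c); heap: [0-3 ALLOC][4-12 FREE][13-20 ALLOC][21-25 FREE]
Free blocks: [9 5] total_free=14 largest=9 -> 100*(14-9)/14 = 500/14 ≈ 35.714 -> rounds to 36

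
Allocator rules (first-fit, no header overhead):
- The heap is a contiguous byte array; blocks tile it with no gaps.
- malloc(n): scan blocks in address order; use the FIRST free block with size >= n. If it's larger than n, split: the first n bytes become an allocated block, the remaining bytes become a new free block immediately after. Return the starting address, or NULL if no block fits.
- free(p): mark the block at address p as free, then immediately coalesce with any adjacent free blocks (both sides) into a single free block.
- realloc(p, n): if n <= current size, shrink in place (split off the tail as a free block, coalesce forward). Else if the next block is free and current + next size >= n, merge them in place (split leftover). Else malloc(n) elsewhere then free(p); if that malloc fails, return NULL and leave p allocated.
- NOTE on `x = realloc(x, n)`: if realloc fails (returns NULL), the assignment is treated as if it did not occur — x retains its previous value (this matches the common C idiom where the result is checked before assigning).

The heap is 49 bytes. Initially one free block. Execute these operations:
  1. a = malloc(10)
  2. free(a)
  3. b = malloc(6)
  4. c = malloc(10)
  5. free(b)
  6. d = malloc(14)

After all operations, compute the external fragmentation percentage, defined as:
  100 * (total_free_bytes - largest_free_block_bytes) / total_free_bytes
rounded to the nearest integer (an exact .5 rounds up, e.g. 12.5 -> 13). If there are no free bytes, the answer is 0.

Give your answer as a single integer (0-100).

Op 1: a = malloc(10) -> a = 0; heap: [0-9 ALLOC][10-48 FREE]
Op 2: free(a) -> (freed a); heap: [0-48 FREE]
Op 3: b = malloc(6) -> b = 0; heap: [0-5 ALLOC][6-48 FREE]
Op 4: c = malloc(10) -> c = 6; heap: [0-5 ALLOC][6-15 ALLOC][16-48 FREE]
Op 5: free(b) -> (freed b); heap: [0-5 FREE][6-15 ALLOC][16-48 FREE]
Op 6: d = malloc(14) -> d = 16; heap: [0-5 FREE][6-15 ALLOC][16-29 ALLOC][30-48 FREE]
Free blocks: [6 19] total_free=25 largest=19 -> 100*(25-19)/25 = 600/25 = 24

Answer: 24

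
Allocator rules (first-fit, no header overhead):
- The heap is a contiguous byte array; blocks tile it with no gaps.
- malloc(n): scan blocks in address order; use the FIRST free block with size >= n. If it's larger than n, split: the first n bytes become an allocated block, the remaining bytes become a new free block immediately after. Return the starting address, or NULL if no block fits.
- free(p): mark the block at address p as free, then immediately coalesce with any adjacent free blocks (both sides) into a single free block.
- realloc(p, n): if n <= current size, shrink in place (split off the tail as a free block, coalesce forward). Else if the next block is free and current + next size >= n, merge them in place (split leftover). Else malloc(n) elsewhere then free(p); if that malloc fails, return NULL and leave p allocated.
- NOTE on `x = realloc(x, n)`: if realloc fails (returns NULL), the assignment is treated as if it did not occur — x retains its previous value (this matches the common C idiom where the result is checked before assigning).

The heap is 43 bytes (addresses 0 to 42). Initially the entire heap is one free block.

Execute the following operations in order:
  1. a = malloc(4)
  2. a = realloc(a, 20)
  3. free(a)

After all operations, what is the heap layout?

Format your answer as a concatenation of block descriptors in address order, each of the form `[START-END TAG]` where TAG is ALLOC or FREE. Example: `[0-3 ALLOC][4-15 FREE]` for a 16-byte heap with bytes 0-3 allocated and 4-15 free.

Op 1: a = malloc(4) -> a = 0; heap: [0-3 ALLOC][4-42 FREE]
Op 2: a = realloc(a, 20) -> a = 0; heap: [0-19 ALLOC][20-42 FREE]
Op 3: free(a) -> (freed a); heap: [0-42 FREE]

Answer: [0-42 FREE]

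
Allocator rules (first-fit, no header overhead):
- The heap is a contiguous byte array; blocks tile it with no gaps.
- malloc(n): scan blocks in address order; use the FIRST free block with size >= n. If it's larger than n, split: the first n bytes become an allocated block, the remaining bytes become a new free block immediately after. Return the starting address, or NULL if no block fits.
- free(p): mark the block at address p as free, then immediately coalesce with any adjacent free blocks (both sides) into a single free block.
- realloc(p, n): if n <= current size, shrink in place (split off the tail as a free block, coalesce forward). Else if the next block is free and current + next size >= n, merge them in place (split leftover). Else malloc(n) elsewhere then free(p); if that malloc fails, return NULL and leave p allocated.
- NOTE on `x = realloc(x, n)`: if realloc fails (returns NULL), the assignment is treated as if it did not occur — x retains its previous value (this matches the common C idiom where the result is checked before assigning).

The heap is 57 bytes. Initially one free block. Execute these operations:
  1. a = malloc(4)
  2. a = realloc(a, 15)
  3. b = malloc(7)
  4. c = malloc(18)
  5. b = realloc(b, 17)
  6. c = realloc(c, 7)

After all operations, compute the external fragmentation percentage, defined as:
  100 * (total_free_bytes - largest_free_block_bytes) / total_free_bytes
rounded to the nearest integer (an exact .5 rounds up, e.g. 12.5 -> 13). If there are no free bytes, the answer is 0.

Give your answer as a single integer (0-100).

Op 1: a = malloc(4) -> a = 0; heap: [0-3 ALLOC][4-56 FREE]
Op 2: a = realloc(a, 15) -> a = 0; heap: [0-14 ALLOC][15-56 FREE]
Op 3: b = malloc(7) -> b = 15; heap: [0-14 ALLOC][15-21 ALLOC][22-56 FREE]
Op 4: c = malloc(18) -> c = 22; heap: [0-14 ALLOC][15-21 ALLOC][22-39 ALLOC][40-56 FREE]
Op 5: b = realloc(b, 17) -> b = 40; heap: [0-14 ALLOC][15-21 FREE][22-39 ALLOC][40-56 ALLOC]
Op 6: c = realloc(c, 7) -> c = 22; heap: [0-14 ALLOC][15-21 FREE][22-28 ALLOC][29-39 FREE][40-56 ALLOC]
Free blocks: [7 11] total_free=18 largest=11 -> 100*(18-11)/18 = 700/18 ≈ 38.889 -> rounds to 39

Answer: 39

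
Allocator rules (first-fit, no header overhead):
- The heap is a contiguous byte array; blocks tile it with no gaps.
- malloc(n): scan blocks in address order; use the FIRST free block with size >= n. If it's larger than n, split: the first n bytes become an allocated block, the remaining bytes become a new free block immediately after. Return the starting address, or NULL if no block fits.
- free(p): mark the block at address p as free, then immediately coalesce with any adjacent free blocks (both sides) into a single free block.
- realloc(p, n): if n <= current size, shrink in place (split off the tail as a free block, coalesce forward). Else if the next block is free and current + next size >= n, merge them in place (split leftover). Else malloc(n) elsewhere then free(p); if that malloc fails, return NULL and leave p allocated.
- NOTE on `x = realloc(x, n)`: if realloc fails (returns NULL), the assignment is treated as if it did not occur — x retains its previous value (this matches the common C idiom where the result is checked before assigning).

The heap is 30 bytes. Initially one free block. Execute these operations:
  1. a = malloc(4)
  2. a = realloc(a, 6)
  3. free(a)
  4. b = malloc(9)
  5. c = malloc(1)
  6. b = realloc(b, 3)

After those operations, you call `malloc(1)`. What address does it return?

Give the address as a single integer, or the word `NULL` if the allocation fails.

Op 1: a = malloc(4) -> a = 0; heap: [0-3 ALLOC][4-29 FREE]
Op 2: a = realloc(a, 6) -> a = 0; heap: [0-5 ALLOC][6-29 FREE]
Op 3: free(a) -> (freed a); heap: [0-29 FREE]
Op 4: b = malloc(9) -> b = 0; heap: [0-8 ALLOC][9-29 FREE]
Op 5: c = malloc(1) -> c = 9; heap: [0-8 ALLOC][9-9 ALLOC][10-29 FREE]
Op 6: b = realloc(b, 3) -> b = 0; heap: [0-2 ALLOC][3-8 FREE][9-9 ALLOC][10-29 FREE]
malloc(1): first-fit scan over [0-2 ALLOC][3-8 FREE][9-9 ALLOC][10-29 FREE] -> 3

Answer: 3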